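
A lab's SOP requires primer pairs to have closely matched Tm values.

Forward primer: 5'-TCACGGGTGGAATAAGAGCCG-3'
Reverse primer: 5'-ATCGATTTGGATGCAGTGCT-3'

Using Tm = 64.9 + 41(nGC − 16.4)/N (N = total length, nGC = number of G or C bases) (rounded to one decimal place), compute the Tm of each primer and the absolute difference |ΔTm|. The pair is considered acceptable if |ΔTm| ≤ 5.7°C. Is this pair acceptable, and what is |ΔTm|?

|ΔTm| = 6.6°C; the pair is not acceptable.

Forward: G+C = 12, N = 21 → Tm = 64.9 + 41·(12 − 16.4)/21 = 56.3°C.
Reverse: G+C = 9, N = 20 → Tm = 64.9 + 41·(9 − 16.4)/20 = 49.7°C.
|ΔTm| = |56.3 − 49.7| = 6.6°C, > 5.7°C.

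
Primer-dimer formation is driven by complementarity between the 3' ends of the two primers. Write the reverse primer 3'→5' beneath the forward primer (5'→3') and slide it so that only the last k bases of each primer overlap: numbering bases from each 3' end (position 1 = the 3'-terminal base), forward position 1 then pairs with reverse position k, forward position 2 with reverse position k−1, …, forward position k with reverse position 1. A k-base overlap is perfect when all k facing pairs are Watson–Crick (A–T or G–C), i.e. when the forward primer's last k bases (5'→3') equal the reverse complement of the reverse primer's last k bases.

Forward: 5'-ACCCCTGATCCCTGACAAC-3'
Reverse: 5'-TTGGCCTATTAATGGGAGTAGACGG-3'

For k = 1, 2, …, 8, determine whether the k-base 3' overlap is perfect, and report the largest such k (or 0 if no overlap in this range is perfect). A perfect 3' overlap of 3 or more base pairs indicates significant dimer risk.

Longest perfect overlap: 1 complementary base pair; below the dimer-risk threshold (threshold 3).

Last 8 bases (5'→3') — forward …CTGACAAC, reverse …GTAGACGG.
Reverse complement of the reverse primer's last 8 bases: CCGTCTAC; its first k bases are the reverse complement of the reverse primer's last k bases, so a perfect k-base overlap needs the forward primer's last k bases to equal them.
Comparing (forward last k vs required): k=1: C vs C ✓; k=2: AC vs CC ✗; k=3: AAC vs CCG ✗; k=4: CAAC vs CCGT ✗; k=5: ACAAC vs CCGTC ✗; k=6: GACAAC vs CCGTCT ✗; k=7: TGACAAC vs CCGTCTA ✗; k=8: CTGACAAC vs CCGTCTAC ✗.
Only k = 1 is perfect, so the longest perfect 3' overlap is 1.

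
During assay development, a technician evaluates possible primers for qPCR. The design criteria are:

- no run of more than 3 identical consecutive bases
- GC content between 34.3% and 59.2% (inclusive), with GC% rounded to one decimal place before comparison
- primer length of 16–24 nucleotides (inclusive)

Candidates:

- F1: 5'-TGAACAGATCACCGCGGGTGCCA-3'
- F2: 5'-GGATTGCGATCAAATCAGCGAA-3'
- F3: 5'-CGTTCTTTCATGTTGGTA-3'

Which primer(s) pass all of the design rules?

F2 and F3.

F1 (23 nt, A=6 T=3 G=7 C=7): longest run = 3 ✓; GC 14/23 = 60.9%, outside 34.3–59.2% ✗; length 23 ✓ — fails.
F2 (22 nt, A=8 T=4 G=6 C=4): longest run = 3 ✓; GC 10/22 = 45.5% ✓; length 22 ✓ — passes.
F3 (18 nt, A=2 T=9 G=4 C=3): longest run = 3 ✓; GC 7/18 = 38.9% ✓; length 18 ✓ — passes.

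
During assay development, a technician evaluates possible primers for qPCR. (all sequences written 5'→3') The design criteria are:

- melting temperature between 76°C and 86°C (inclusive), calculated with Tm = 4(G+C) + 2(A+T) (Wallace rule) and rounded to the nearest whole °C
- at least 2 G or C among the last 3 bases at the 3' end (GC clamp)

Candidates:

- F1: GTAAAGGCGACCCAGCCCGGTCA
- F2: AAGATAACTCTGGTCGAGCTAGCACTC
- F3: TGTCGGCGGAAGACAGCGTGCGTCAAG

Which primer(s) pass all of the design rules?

F2 only.

F1 (23 nt, A=6 T=2 G=7 C=8): Tm = 2·8 + 4·15 = 76°C ✓; 3' end TCA has 1 G/C, need ≥2 ✗ — fails.
F2 (27 nt, A=8 T=6 G=6 C=7): Tm = 2·14 + 4·13 = 80°C ✓; 3' end CTC has 2 G/C ✓ — passes.
F3 (27 nt, A=6 T=4 G=11 C=6): Tm = 2·10 + 4·17 = 88°C, outside 76–86°C ✗; 3' end AAG has 1 G/C, need ≥2 ✗ — fails.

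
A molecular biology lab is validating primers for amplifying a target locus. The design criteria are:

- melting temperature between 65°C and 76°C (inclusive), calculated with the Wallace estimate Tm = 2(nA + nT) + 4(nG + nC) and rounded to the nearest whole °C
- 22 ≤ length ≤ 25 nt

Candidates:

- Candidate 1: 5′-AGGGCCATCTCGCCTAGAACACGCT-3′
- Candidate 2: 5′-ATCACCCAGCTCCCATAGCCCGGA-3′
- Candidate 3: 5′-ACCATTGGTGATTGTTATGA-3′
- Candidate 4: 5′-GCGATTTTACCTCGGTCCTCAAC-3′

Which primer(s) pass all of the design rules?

Candidate 1 (25 nt, A=6 T=4 G=6 C=9): Tm = 2·10 + 4·15 = 80°C, outside 65–76°C ✗; length 25 ✓ — fails.
Candidate 2 (24 nt, A=6 T=3 G=4 C=11): Tm = 2·9 + 4·15 = 78°C, outside 65–76°C ✗; length 24 ✓ — fails.
Candidate 3 (20 nt, A=5 T=8 G=5 C=2): Tm = 2·13 + 4·7 = 54°C, outside 65–76°C ✗; length 20, outside 22–25 ✗ — fails.
Candidate 4 (23 nt, A=4 T=7 G=4 C=8): Tm = 2·11 + 4·12 = 70°C ✓; length 23 ✓ — passes.

Candidate 4 only.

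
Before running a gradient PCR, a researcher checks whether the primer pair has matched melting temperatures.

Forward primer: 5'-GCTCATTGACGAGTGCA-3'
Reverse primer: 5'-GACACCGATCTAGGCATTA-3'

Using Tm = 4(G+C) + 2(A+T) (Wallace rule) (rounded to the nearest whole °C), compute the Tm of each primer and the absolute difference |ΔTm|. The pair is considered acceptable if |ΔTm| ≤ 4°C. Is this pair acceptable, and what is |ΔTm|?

Forward: A=4 T=4 G=5 C=4 → Tm = 2·8 + 4·9 = 52°C.
Reverse: A=6 T=4 G=4 C=5 → Tm = 2·10 + 4·9 = 56°C.
|ΔTm| = |52 − 56| = 4°C, ≤ 4°C.

|ΔTm| = 4°C; the pair is acceptable.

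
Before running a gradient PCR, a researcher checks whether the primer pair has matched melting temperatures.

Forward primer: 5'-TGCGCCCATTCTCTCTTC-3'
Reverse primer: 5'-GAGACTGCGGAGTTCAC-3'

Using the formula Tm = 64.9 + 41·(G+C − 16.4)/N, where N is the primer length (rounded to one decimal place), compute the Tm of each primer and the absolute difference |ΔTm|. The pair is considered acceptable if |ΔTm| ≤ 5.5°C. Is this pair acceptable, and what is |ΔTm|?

Forward: G+C = 10, N = 18 → Tm = 64.9 + 41·(10 − 16.4)/18 = 50.3°C.
Reverse: G+C = 10, N = 17 → Tm = 64.9 + 41·(10 − 16.4)/17 = 49.5°C.
|ΔTm| = |50.3 − 49.5| = 0.8°C, ≤ 5.5°C.

|ΔTm| = 0.8°C; the pair is acceptable.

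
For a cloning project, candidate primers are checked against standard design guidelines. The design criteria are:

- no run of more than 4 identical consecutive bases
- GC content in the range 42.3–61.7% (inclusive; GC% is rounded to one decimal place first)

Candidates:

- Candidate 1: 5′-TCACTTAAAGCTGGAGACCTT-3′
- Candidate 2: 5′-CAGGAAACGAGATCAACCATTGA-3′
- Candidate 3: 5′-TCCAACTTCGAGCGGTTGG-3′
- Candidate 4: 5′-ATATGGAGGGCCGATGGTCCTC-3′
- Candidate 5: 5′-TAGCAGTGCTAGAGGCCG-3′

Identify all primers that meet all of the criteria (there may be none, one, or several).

Candidate 1, Candidate 2, Candidate 3, Candidate 4 and Candidate 5.

Candidate 1 (21 nt, A=6 T=6 G=4 C=5): longest run = 3 ✓; GC 9/21 = 42.9% ✓ — passes.
Candidate 2 (23 nt, A=10 T=3 G=5 C=5): longest run = 3 ✓; GC 10/23 = 43.5% ✓ — passes.
Candidate 3 (19 nt, A=3 T=5 G=6 C=5): longest run = 2 ✓; GC 11/19 = 57.9% ✓ — passes.
Candidate 4 (22 nt, A=4 T=5 G=8 C=5): longest run = 3 ✓; GC 13/22 = 59.1% ✓ — passes.
Candidate 5 (18 nt, A=4 T=3 G=7 C=4): longest run = 2 ✓; GC 11/18 = 61.1% ✓ — passes.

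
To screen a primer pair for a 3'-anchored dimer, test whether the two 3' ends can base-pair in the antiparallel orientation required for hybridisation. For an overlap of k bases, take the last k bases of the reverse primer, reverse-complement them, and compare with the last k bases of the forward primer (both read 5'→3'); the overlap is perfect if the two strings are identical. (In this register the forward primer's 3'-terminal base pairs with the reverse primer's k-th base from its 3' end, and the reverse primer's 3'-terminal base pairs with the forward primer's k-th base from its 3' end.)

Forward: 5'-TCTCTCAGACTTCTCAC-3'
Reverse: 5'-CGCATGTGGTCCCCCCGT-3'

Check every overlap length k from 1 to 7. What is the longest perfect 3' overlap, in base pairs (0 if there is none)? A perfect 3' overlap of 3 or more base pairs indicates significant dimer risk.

Longest perfect overlap: 2 complementary base pairs; below the dimer-risk threshold (threshold 3).

Last 7 bases (5'→3') — forward …TTCTCAC, reverse …CCCCCGT.
Reverse complement of the reverse primer's last 7 bases: ACGGGGG; its first k bases are the reverse complement of the reverse primer's last k bases, so a perfect k-base overlap needs the forward primer's last k bases to equal them.
Comparing (forward last k vs required): k=1: C vs A ✗; k=2: AC vs AC ✓; k=3: CAC vs ACG ✗; k=4: TCAC vs ACGG ✗; k=5: CTCAC vs ACGGG ✗; k=6: TCTCAC vs ACGGGG ✗; k=7: TTCTCAC vs ACGGGGG ✗.
Only k = 2 is perfect, so the longest perfect 3' overlap is 2.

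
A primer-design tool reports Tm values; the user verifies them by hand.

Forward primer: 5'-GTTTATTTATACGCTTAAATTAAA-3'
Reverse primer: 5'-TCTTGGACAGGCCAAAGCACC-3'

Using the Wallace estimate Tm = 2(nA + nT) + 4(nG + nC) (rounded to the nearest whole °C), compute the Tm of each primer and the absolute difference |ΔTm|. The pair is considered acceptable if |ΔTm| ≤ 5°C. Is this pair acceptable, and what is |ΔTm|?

|ΔTm| = 10°C; the pair is not acceptable.

Forward: A=9 T=11 G=2 C=2 → Tm = 2·20 + 4·4 = 56°C.
Reverse: A=6 T=3 G=5 C=7 → Tm = 2·9 + 4·12 = 66°C.
|ΔTm| = |56 − 66| = 10°C, > 5°C.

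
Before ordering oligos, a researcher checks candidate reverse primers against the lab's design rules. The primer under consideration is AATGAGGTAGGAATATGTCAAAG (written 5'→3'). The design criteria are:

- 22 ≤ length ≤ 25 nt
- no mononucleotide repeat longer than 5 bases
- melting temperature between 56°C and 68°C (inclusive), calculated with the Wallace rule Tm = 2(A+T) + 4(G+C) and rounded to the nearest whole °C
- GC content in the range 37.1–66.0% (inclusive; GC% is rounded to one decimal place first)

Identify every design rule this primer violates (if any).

Fails: GC content.

Base counts: A=10, T=5, G=7, C=1 (length 23).
length: length 23 ✓
homopolymer run: longest run = 3 ✓
Tm: Tm = 2·15 + 4·8 = 62°C ✓
GC content: GC 8/23 = 34.8%, outside 37.1–66.0% ✗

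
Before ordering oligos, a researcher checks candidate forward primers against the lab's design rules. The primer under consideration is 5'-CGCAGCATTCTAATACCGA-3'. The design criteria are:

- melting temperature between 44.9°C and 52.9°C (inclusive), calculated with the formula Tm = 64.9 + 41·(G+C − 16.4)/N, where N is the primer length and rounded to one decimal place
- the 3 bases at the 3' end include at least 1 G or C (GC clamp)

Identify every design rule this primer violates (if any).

Meets all criteria.

Base counts: A=6, T=4, G=3, C=6 (length 19).
Tm: Tm = 64.9 + 41·(9 − 16.4)/19 = 48.9°C ✓
GC clamp: 3' end CGA has 2 G/C ✓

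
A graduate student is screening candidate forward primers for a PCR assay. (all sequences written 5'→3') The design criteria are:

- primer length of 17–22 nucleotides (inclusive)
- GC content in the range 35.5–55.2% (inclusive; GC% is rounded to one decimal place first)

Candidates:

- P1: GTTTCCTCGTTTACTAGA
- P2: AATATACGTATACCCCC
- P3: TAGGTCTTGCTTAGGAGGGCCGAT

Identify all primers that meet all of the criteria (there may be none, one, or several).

P1 and P2.

P1 (18 nt, A=3 T=8 G=3 C=4): length 18 ✓; GC 7/18 = 38.9% ✓ — passes.
P2 (17 nt, A=6 T=4 G=1 C=6): length 17 ✓; GC 7/17 = 41.2% ✓ — passes.
P3 (24 nt, A=4 T=7 G=9 C=4): length 24, outside 17–22 ✗; GC 13/24 = 54.2% ✓ — fails.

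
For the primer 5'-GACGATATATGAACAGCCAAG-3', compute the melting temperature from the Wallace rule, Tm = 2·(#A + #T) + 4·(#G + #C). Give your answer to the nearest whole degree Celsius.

60°C

Base counts: A=9, T=3, G=5, C=4 (length 21).
Tm = 2·(9+3) + 4·(5+4) = 2·12 + 4·9 = 24 + 36 = 60°C.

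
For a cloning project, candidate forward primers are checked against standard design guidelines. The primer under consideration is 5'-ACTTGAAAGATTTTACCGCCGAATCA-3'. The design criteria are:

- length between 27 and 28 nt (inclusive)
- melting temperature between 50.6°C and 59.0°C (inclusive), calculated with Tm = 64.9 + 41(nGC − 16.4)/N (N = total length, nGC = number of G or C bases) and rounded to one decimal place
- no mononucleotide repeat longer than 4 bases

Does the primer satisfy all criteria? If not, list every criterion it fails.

Base counts: A=9, T=7, G=4, C=6 (length 26).
length: length 26, outside 27–28 ✗
Tm: Tm = 64.9 + 41·(10 − 16.4)/26 = 54.8°C ✓
homopolymer run: longest run = 4 ✓

Fails: length.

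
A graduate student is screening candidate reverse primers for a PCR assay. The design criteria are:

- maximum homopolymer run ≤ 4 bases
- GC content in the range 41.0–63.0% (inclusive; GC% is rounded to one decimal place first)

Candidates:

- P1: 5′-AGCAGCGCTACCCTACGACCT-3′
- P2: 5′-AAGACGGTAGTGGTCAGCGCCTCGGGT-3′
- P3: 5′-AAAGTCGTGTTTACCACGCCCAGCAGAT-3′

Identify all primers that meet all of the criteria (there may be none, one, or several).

P1, P2 and P3.

P1 (21 nt, A=5 T=3 G=4 C=9): longest run = 3 ✓; GC 13/21 = 61.9% ✓ — passes.
P2 (27 nt, A=5 T=5 G=11 C=6): longest run = 3 ✓; GC 17/27 = 63.0% ✓ — passes.
P3 (28 nt, A=8 T=6 G=6 C=8): longest run = 3 ✓; GC 14/28 = 50.0% ✓ — passes.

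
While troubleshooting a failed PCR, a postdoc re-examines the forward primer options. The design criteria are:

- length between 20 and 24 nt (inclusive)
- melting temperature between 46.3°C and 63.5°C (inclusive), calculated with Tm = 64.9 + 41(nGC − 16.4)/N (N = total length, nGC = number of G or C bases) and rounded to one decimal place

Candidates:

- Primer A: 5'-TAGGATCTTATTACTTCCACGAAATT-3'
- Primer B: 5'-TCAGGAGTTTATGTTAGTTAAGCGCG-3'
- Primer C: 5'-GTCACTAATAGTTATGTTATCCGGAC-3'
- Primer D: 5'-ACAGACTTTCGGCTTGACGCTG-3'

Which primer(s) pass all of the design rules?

Primer D only.

Primer A (26 nt, A=8 T=10 G=3 C=5): length 26, outside 20–24 ✗; Tm = 64.9 + 41·(8 − 16.4)/26 = 51.7°C ✓ — fails.
Primer B (26 nt, A=6 T=9 G=8 C=3): length 26, outside 20–24 ✗; Tm = 64.9 + 41·(11 − 16.4)/26 = 56.4°C ✓ — fails.
Primer C (26 nt, A=7 T=9 G=5 C=5): length 26, outside 20–24 ✗; Tm = 64.9 + 41·(10 − 16.4)/26 = 54.8°C ✓ — fails.
Primer D (22 nt, A=4 T=6 G=6 C=6): length 22 ✓; Tm = 64.9 + 41·(12 − 16.4)/22 = 56.7°C ✓ — passes.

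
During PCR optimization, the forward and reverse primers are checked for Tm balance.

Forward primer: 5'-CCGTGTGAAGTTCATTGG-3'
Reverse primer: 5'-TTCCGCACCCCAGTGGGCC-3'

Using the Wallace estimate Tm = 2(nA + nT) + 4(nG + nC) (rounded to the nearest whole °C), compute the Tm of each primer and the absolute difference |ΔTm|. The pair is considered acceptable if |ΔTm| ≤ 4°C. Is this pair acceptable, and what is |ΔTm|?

Forward: A=3 T=6 G=6 C=3 → Tm = 2·9 + 4·9 = 54°C.
Reverse: A=2 T=3 G=5 C=9 → Tm = 2·5 + 4·14 = 66°C.
|ΔTm| = |54 − 66| = 12°C, > 4°C.

|ΔTm| = 12°C; the pair is not acceptable.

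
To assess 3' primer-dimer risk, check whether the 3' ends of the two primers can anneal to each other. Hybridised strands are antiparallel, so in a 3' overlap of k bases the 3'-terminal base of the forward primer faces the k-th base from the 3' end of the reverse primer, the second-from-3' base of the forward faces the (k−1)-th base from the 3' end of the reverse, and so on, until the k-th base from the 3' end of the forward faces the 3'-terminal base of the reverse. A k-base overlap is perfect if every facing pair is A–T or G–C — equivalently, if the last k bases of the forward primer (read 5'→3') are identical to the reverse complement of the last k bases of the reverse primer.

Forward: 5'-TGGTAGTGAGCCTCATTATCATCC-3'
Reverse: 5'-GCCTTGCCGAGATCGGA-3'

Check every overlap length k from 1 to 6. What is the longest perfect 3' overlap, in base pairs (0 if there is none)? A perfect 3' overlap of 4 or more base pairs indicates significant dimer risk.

Longest perfect overlap: 3 complementary base pairs; below the dimer-risk threshold (threshold 4).

Last 6 bases (5'→3') — forward …TCATCC, reverse …ATCGGA.
Reverse complement of the reverse primer's last 6 bases: TCCGAT; its first k bases are the reverse complement of the reverse primer's last k bases, so a perfect k-base overlap needs the forward primer's last k bases to equal them.
Comparing (forward last k vs required): k=1: C vs T ✗; k=2: CC vs TC ✗; k=3: TCC vs TCC ✓; k=4: ATCC vs TCCG ✗; k=5: CATCC vs TCCGA ✗; k=6: TCATCC vs TCCGAT ✗.
Only k = 3 is perfect, so the longest perfect 3' overlap is 3.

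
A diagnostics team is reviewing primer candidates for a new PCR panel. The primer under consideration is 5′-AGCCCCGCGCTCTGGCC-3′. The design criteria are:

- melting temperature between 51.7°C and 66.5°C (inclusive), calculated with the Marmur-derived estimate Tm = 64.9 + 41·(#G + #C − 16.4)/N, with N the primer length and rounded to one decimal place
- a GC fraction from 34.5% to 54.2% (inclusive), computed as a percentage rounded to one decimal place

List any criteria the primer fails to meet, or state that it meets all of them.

Fails: GC content.

Base counts: A=1, T=2, G=5, C=9 (length 17).
Tm: Tm = 64.9 + 41·(14 − 16.4)/17 = 59.1°C ✓
GC content: GC 14/17 = 82.4%, outside 34.5–54.2% ✗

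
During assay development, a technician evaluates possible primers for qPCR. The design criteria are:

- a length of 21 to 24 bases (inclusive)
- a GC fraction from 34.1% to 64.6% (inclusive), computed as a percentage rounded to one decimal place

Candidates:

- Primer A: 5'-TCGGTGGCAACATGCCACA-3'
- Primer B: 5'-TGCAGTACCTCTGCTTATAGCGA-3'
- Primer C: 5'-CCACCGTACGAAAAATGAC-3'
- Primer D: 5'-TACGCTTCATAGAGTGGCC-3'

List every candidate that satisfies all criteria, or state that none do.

Primer A (19 nt, A=5 T=3 G=5 C=6): length 19, outside 21–24 ✗; GC 11/19 = 57.9% ✓ — fails.
Primer B (23 nt, A=5 T=7 G=5 C=6): length 23 ✓; GC 11/23 = 47.8% ✓ — passes.
Primer C (19 nt, A=8 T=2 G=3 C=6): length 19, outside 21–24 ✗; GC 9/19 = 47.4% ✓ — fails.
Primer D (19 nt, A=4 T=5 G=5 C=5): length 19, outside 21–24 ✗; GC 10/19 = 52.6% ✓ — fails.

Primer B only.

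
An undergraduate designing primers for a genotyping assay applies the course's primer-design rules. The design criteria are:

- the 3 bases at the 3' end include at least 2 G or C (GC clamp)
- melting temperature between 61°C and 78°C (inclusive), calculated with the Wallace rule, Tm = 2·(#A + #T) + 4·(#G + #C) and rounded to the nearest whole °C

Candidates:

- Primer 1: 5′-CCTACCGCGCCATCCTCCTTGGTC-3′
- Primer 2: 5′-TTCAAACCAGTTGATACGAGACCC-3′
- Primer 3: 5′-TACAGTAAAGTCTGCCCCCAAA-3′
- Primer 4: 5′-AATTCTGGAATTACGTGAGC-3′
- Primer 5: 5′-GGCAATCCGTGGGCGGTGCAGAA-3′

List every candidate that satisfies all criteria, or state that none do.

Primer 1 (24 nt, A=2 T=6 G=4 C=12): 3' end GTC has 2 G/C ✓; Tm = 2·8 + 4·16 = 80°C, outside 61–78°C ✗ — fails.
Primer 2 (24 nt, A=8 T=5 G=4 C=7): 3' end CCC has 3 G/C ✓; Tm = 2·13 + 4·11 = 70°C ✓ — passes.
Primer 3 (22 nt, A=8 T=4 G=3 C=7): 3' end AAA has 0 G/C, need ≥2 ✗; Tm = 2·12 + 4·10 = 64°C ✓ — fails.
Primer 4 (20 nt, A=6 T=6 G=5 C=3): 3' end AGC has 2 G/C ✓; Tm = 2·12 + 4·8 = 56°C, outside 61–78°C ✗ — fails.
Primer 5 (23 nt, A=5 T=3 G=10 C=5): 3' end GAA has 1 G/C, need ≥2 ✗; Tm = 2·8 + 4·15 = 76°C ✓ — fails.

Primer 2 only.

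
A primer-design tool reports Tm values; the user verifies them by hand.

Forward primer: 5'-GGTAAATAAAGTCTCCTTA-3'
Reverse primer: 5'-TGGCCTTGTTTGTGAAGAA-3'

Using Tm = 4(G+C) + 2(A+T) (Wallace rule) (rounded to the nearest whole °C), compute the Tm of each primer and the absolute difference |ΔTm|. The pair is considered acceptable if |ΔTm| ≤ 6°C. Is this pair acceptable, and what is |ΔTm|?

Forward: A=7 T=6 G=3 C=3 → Tm = 2·13 + 4·6 = 50°C.
Reverse: A=4 T=7 G=6 C=2 → Tm = 2·11 + 4·8 = 54°C.
|ΔTm| = |50 − 54| = 4°C, ≤ 6°C.

|ΔTm| = 4°C; the pair is acceptable.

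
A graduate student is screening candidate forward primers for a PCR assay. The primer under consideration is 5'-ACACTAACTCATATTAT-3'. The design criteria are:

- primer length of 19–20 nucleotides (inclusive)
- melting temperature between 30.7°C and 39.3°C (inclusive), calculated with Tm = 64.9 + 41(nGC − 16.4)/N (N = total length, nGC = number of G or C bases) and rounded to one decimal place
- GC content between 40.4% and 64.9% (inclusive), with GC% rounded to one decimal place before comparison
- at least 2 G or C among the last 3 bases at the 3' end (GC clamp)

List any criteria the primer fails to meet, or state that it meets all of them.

Base counts: A=7, T=6, G=0, C=4 (length 17).
length: length 17, outside 19–20 ✗
Tm: Tm = 64.9 + 41·(4 − 16.4)/17 = 35.0°C ✓
GC content: GC 4/17 = 23.5%, outside 40.4–64.9% ✗
GC clamp: 3' end TAT has 0 G/C, need ≥2 ✗

Fails: length, GC content, GC clamp.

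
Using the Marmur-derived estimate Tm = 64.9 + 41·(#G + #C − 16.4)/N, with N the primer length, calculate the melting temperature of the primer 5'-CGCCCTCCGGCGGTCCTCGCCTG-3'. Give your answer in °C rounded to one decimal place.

Base counts: A=0, T=4, G=7, C=12; G+C = 19, N = 23.
Tm = 64.9 + 41·(19 − 16.4)/23 = 64.9 + 106.60/23 = 69.5°C.

69.5°C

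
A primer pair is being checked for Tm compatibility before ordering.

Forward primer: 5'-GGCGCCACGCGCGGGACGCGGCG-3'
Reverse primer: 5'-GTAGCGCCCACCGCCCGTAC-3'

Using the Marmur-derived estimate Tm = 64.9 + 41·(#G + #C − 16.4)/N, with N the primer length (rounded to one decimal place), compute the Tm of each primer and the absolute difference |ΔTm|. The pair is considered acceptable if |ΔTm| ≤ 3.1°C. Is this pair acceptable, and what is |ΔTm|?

|ΔTm| = 11.1°C; the pair is not acceptable.

Forward: G+C = 21, N = 23 → Tm = 64.9 + 41·(21 − 16.4)/23 = 73.1°C.
Reverse: G+C = 15, N = 20 → Tm = 64.9 + 41·(15 − 16.4)/20 = 62.0°C.
|ΔTm| = |73.1 − 62.0| = 11.1°C, > 3.1°C.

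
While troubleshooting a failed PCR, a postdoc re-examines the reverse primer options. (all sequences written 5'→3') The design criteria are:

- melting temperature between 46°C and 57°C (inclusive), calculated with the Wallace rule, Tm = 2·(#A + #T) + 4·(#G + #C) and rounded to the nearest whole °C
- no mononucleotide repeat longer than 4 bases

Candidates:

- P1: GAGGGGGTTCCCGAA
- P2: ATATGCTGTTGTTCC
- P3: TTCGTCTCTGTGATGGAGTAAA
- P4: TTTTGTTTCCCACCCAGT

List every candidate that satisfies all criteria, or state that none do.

P1 (15 nt, A=3 T=2 G=7 C=3): Tm = 2·5 + 4·10 = 50°C ✓; longest run = 5, exceeds 4 ✗ — fails.
P2 (15 nt, A=2 T=7 G=3 C=3): Tm = 2·9 + 4·6 = 42°C, outside 46–57°C ✗; longest run = 2 ✓ — fails.
P3 (22 nt, A=5 T=8 G=6 C=3): Tm = 2·13 + 4·9 = 62°C, outside 46–57°C ✗; longest run = 3 ✓ — fails.
P4 (18 nt, A=2 T=8 G=2 C=6): Tm = 2·10 + 4·8 = 52°C ✓; longest run = 4 ✓ — passes.

P4 only.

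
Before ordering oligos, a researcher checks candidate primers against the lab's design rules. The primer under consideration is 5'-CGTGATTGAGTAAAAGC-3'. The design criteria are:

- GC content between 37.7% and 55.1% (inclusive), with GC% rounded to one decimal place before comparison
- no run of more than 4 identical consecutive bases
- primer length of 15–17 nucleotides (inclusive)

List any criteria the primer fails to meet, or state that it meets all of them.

Base counts: A=6, T=4, G=5, C=2 (length 17).
GC content: GC 7/17 = 41.2% ✓
homopolymer run: longest run = 4 ✓
length: length 17 ✓

Meets all criteria.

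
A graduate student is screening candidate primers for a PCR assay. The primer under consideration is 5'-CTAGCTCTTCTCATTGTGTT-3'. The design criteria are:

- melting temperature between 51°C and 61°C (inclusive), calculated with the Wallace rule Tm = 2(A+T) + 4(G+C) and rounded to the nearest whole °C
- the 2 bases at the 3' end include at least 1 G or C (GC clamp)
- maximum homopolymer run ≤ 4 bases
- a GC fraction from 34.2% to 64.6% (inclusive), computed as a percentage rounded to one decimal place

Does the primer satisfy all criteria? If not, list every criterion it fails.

Base counts: A=2, T=10, G=3, C=5 (length 20).
Tm: Tm = 2·12 + 4·8 = 56°C ✓
GC clamp: 3' end TT has 0 G/C, need ≥1 ✗
homopolymer run: longest run = 2 ✓
GC content: GC 8/20 = 40.0% ✓

Fails: GC clamp.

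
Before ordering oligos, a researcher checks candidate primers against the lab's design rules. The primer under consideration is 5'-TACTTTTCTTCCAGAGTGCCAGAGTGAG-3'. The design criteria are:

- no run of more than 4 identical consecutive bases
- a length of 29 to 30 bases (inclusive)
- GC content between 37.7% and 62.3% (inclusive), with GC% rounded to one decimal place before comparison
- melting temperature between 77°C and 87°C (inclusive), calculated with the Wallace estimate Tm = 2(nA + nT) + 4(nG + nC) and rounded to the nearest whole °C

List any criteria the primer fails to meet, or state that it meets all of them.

Fails: length.

Base counts: A=6, T=9, G=7, C=6 (length 28).
homopolymer run: longest run = 4 ✓
length: length 28, outside 29–30 ✗
GC content: GC 13/28 = 46.4% ✓
Tm: Tm = 2·15 + 4·13 = 82°C ✓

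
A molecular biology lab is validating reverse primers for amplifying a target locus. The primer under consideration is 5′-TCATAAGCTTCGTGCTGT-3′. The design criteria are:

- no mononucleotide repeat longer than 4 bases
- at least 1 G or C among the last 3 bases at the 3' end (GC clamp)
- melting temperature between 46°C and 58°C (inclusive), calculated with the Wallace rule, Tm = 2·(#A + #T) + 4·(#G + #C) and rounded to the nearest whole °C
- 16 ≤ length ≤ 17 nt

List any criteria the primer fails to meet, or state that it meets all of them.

Base counts: A=3, T=7, G=4, C=4 (length 18).
homopolymer run: longest run = 2 ✓
GC clamp: 3' end TGT has 1 G/C ✓
Tm: Tm = 2·10 + 4·8 = 52°C ✓
length: length 18, outside 16–17 ✗

Fails: length.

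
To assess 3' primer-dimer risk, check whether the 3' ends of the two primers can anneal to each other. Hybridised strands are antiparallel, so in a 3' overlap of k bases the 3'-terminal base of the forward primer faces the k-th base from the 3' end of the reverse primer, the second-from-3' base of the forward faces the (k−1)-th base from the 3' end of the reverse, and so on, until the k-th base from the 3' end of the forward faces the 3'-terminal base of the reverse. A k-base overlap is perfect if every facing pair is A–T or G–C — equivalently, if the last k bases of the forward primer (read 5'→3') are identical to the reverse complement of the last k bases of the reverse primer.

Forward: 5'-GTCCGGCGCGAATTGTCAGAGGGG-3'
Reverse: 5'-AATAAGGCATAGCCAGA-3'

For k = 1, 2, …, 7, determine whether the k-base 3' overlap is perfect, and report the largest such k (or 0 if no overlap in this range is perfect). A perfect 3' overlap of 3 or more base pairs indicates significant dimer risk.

Longest perfect overlap: 0 complementary base pairs; below the dimer-risk threshold (threshold 3).

Last 7 bases (5'→3') — forward …AGAGGGG, reverse …AGCCAGA.
Reverse complement of the reverse primer's last 7 bases: TCTGGCT; its first k bases are the reverse complement of the reverse primer's last k bases, so a perfect k-base overlap needs the forward primer's last k bases to equal them.
Comparing (forward last k vs required): k=1: G vs T ✗; k=2: GG vs TC ✗; k=3: GGG vs TCT ✗; k=4: GGGG vs TCTG ✗; k=5: AGGGG vs TCTGG ✗; k=6: GAGGGG vs TCTGGC ✗; k=7: AGAGGGG vs TCTGGCT ✗.
No overlap length from 1 to 7 is perfect, so the longest perfect 3' overlap is 0.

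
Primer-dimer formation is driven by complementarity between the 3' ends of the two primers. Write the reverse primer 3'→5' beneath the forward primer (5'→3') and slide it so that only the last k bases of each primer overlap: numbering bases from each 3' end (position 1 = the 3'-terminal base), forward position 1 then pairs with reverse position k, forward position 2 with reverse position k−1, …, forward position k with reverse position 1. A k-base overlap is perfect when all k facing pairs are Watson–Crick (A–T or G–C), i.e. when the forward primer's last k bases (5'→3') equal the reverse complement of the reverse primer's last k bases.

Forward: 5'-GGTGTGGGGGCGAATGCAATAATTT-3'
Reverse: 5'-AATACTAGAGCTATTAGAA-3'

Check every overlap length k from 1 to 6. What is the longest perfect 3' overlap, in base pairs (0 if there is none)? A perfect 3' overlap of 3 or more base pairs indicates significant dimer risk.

Longest perfect overlap: 2 complementary base pairs; below the dimer-risk threshold (threshold 3).

Last 6 bases (5'→3') — forward …TAATTT, reverse …TTAGAA.
Reverse complement of the reverse primer's last 6 bases: TTCTAA; its first k bases are the reverse complement of the reverse primer's last k bases, so a perfect k-base overlap needs the forward primer's last k bases to equal them.
Comparing (forward last k vs required): k=1: T vs T ✓; k=2: TT vs TT ✓; k=3: TTT vs TTC ✗; k=4: ATTT vs TTCT ✗; k=5: AATTT vs TTCTA ✗; k=6: TAATTT vs TTCTAA ✗.
Perfect overlaps at k = 1, 2; the largest is 2.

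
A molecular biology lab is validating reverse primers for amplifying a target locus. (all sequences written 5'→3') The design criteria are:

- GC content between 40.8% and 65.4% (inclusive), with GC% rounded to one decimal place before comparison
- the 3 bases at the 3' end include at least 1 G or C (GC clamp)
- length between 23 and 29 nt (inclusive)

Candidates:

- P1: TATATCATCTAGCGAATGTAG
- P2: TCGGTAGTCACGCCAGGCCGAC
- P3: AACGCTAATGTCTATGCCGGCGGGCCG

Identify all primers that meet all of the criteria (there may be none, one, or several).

P3 only.

P1 (21 nt, A=7 T=7 G=4 C=3): GC 7/21 = 33.3%, outside 40.8–65.4% ✗; 3' end TAG has 1 G/C ✓; length 21, outside 23–29 ✗ — fails.
P2 (22 nt, A=4 T=3 G=7 C=8): GC 15/22 = 68.2%, outside 40.8–65.4% ✗; 3' end GAC has 2 G/C ✓; length 22, outside 23–29 ✗ — fails.
P3 (27 nt, A=5 T=5 G=9 C=8): GC 17/27 = 63.0% ✓; 3' end CCG has 3 G/C ✓; length 27 ✓ — passes.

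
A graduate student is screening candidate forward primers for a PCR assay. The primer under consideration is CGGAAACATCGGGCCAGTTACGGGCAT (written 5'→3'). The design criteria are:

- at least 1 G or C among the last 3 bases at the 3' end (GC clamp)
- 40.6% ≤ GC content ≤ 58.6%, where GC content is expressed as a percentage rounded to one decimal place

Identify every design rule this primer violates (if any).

Base counts: A=7, T=4, G=9, C=7 (length 27).
GC clamp: 3' end CAT has 1 G/C ✓
GC content: GC 16/27 = 59.3%, outside 40.6–58.6% ✗

Fails: GC content.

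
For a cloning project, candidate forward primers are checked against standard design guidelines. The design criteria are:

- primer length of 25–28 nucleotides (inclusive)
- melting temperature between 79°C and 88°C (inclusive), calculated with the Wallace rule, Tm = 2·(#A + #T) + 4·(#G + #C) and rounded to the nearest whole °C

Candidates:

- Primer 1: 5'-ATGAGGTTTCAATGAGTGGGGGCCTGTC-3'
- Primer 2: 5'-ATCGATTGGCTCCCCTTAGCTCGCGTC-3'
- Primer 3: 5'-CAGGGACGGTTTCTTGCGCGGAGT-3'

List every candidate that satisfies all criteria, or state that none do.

Primer 1 (28 nt, A=5 T=8 G=11 C=4): length 28 ✓; Tm = 2·13 + 4·15 = 86°C ✓ — passes.
Primer 2 (27 nt, A=3 T=8 G=6 C=10): length 27 ✓; Tm = 2·11 + 4·16 = 86°C ✓ — passes.
Primer 3 (24 nt, A=3 T=6 G=10 C=5): length 24, outside 25–28 ✗; Tm = 2·9 + 4·15 = 78°C, outside 79–88°C ✗ — fails.

Primer 1 and Primer 2.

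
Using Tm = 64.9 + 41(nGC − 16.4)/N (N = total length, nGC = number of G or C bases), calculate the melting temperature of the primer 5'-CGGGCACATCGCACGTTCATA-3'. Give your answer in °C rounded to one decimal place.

Base counts: A=5, T=4, G=5, C=7; G+C = 12, N = 21.
Tm = 64.9 + 41·(12 − 16.4)/21 = 64.9 + -180.40/21 = 56.3°C.

56.3°C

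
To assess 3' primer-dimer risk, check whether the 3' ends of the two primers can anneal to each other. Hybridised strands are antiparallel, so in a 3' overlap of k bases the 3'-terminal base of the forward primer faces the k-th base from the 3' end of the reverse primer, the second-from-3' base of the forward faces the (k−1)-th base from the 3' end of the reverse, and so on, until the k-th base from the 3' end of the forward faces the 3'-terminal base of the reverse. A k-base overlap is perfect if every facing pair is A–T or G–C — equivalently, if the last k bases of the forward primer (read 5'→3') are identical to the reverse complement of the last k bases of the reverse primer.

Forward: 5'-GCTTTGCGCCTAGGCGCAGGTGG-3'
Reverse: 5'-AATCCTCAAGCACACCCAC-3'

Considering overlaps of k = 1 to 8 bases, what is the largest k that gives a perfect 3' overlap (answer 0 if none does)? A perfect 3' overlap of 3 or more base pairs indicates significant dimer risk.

Longest perfect overlap: 4 complementary base pairs; significant dimer risk (threshold 3).

Last 8 bases (5'→3') — forward …GCAGGTGG, reverse …ACACCCAC.
Reverse complement of the reverse primer's last 8 bases: GTGGGTGT; its first k bases are the reverse complement of the reverse primer's last k bases, so a perfect k-base overlap needs the forward primer's last k bases to equal them.
Comparing (forward last k vs required): k=1: G vs G ✓; k=2: GG vs GT ✗; k=3: TGG vs GTG ✗; k=4: GTGG vs GTGG ✓; k=5: GGTGG vs GTGGG ✗; k=6: AGGTGG vs GTGGGT ✗; k=7: CAGGTGG vs GTGGGTG ✗; k=8: GCAGGTGG vs GTGGGTGT ✗.
Perfect overlaps at k = 1, 4; the largest is 4.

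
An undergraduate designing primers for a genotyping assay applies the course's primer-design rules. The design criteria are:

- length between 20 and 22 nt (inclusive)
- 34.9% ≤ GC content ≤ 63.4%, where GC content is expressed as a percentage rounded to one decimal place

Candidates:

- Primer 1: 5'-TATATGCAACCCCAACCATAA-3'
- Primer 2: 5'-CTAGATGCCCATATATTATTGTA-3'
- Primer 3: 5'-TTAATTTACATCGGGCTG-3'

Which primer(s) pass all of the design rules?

Primer 1 only.

Primer 1 (21 nt, A=9 T=4 G=1 C=7): length 21 ✓; GC 8/21 = 38.1% ✓ — passes.
Primer 2 (23 nt, A=7 T=9 G=3 C=4): length 23, outside 20–22 ✗; GC 7/23 = 30.4%, outside 34.9–63.4% ✗ — fails.
Primer 3 (18 nt, A=4 T=7 G=4 C=3): length 18, outside 20–22 ✗; GC 7/18 = 38.9% ✓ — fails.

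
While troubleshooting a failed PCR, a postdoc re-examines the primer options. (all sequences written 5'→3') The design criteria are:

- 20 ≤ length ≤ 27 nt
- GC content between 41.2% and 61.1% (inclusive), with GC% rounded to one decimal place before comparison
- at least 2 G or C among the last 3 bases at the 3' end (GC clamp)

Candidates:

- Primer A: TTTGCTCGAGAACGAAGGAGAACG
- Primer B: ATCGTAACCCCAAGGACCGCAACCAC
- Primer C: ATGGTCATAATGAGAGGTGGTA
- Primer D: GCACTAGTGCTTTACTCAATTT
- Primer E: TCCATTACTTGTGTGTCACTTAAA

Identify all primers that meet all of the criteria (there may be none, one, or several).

Primer A and Primer B.

Primer A (24 nt, A=8 T=4 G=8 C=4): length 24 ✓; GC 12/24 = 50.0% ✓; 3' end ACG has 2 G/C ✓ — passes.
Primer B (26 nt, A=9 T=2 G=4 C=11): length 26 ✓; GC 15/26 = 57.7% ✓; 3' end CAC has 2 G/C ✓ — passes.
Primer C (22 nt, A=7 T=6 G=8 C=1): length 22 ✓; GC 9/22 = 40.9%, outside 41.2–61.1% ✗; 3' end GTA has 1 G/C, need ≥2 ✗ — fails.
Primer D (22 nt, A=5 T=9 G=3 C=5): length 22 ✓; GC 8/22 = 36.4%, outside 41.2–61.1% ✗; 3' end TTT has 0 G/C, need ≥2 ✗ — fails.
Primer E (24 nt, A=6 T=10 G=3 C=5): length 24 ✓; GC 8/24 = 33.3%, outside 41.2–61.1% ✗; 3' end AAA has 0 G/C, need ≥2 ✗ — fails.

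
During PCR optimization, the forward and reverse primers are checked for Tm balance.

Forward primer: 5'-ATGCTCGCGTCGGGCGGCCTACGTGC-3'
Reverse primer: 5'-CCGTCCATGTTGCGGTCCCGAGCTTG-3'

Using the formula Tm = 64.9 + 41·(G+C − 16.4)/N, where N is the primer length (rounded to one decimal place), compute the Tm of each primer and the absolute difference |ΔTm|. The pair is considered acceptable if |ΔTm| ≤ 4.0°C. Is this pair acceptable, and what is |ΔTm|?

|ΔTm| = 3.2°C; the pair is acceptable.

Forward: G+C = 19, N = 26 → Tm = 64.9 + 41·(19 − 16.4)/26 = 69.0°C.
Reverse: G+C = 17, N = 26 → Tm = 64.9 + 41·(17 − 16.4)/26 = 65.8°C.
|ΔTm| = |69.0 − 65.8| = 3.2°C, ≤ 4.0°C.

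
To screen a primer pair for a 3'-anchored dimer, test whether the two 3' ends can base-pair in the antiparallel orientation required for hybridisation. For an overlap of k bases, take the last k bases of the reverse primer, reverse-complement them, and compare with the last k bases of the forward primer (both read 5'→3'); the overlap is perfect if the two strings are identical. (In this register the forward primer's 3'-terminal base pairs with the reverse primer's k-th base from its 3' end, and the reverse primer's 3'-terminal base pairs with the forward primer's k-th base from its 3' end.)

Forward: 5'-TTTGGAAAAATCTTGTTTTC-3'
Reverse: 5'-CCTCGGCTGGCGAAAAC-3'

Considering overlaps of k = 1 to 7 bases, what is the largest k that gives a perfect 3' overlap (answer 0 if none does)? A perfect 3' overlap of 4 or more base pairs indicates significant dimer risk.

Last 7 bases (5'→3') — forward …TGTTTTC, reverse …CGAAAAC.
Reverse complement of the reverse primer's last 7 bases: GTTTTCG; its first k bases are the reverse complement of the reverse primer's last k bases, so a perfect k-base overlap needs the forward primer's last k bases to equal them.
Comparing (forward last k vs required): k=1: C vs G ✗; k=2: TC vs GT ✗; k=3: TTC vs GTT ✗; k=4: TTTC vs GTTT ✗; k=5: TTTTC vs GTTTT ✗; k=6: GTTTTC vs GTTTTC ✓; k=7: TGTTTTC vs GTTTTCG ✗.
Only k = 6 is perfect, so the longest perfect 3' overlap is 6.

Longest perfect overlap: 6 complementary base pairs; significant dimer risk (threshold 4).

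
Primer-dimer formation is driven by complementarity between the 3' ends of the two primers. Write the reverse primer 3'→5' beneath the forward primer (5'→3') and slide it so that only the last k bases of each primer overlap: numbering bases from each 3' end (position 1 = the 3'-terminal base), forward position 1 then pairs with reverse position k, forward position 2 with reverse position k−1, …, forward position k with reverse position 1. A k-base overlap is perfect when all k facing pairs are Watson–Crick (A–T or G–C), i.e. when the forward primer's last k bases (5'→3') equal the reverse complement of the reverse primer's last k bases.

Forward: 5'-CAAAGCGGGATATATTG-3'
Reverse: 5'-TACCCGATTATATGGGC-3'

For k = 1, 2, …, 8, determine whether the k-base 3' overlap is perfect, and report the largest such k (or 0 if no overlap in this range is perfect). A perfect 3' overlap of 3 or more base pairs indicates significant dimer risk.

Last 8 bases (5'→3') — forward …ATATATTG, reverse …ATATGGGC.
Reverse complement of the reverse primer's last 8 bases: GCCCATAT; its first k bases are the reverse complement of the reverse primer's last k bases, so a perfect k-base overlap needs the forward primer's last k bases to equal them.
Comparing (forward last k vs required): k=1: G vs G ✓; k=2: TG vs GC ✗; k=3: TTG vs GCC ✗; k=4: ATTG vs GCCC ✗; k=5: TATTG vs GCCCA ✗; k=6: ATATTG vs GCCCAT ✗; k=7: TATATTG vs GCCCATA ✗; k=8: ATATATTG vs GCCCATAT ✗.
Only k = 1 is perfect, so the longest perfect 3' overlap is 1.

Longest perfect overlap: 1 complementary base pair; below the dimer-risk threshold (threshold 3).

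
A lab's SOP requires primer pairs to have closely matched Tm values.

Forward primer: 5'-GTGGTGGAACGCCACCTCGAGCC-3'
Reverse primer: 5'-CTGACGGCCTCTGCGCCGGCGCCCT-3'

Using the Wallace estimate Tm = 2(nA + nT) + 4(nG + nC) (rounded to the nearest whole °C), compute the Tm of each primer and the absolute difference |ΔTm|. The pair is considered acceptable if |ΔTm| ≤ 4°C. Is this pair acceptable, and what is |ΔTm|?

Forward: A=4 T=3 G=8 C=8 → Tm = 2·7 + 4·16 = 78°C.
Reverse: A=1 T=4 G=8 C=12 → Tm = 2·5 + 4·20 = 90°C.
|ΔTm| = |78 − 90| = 12°C, > 4°C.

|ΔTm| = 12°C; the pair is not acceptable.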